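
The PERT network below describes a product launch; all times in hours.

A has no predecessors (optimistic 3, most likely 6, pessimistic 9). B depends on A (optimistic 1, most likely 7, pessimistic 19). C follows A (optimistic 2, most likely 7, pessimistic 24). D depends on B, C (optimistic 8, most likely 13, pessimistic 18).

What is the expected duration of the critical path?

28 hours

te_A = (3 + 4·6 + 9)/6 = 36/6 = 6
te_B = (1 + 4·7 + 19)/6 = 48/6 = 8
te_C = (2 + 4·7 + 24)/6 = 54/6 = 9
te_D = (8 + 4·13 + 18)/6 = 78/6 = 13

Forward pass:
ES_A = 0; EF_A = 6
ES_B = 6; EF_B = 6+8 = 14
ES_C = 6; EF_C = 6+9 = 15
ES_D = max(EF_B=14, EF_C=15) = 15; EF_D = 15+13 = 28
Expected project duration μ = 28 hours. Critical path: A → C → D.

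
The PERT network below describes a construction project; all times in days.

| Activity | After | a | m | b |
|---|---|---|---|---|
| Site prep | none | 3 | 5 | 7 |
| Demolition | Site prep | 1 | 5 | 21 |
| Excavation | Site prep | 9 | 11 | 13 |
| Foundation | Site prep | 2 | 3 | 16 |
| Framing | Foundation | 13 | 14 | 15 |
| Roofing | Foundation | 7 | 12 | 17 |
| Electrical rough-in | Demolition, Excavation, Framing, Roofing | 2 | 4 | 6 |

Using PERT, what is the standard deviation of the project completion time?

2.54 days

te_Site prep = (3 + 4·5 + 7)/6 = 30/6 = 5; σ²_Site prep = ((7−3)/6)² = 0.444
te_Demolition = (1 + 4·5 + 21)/6 = 42/6 = 7; σ²_Demolition = ((21−1)/6)² = 11.111
te_Excavation = (9 + 4·11 + 13)/6 = 66/6 = 11; σ²_Excavation = ((13−9)/6)² = 0.444
te_Foundation = (2 + 4·3 + 16)/6 = 30/6 = 5; σ²_Foundation = ((16−2)/6)² = 5.444
te_Framing = (13 + 4·14 + 15)/6 = 84/6 = 14; σ²_Framing = ((15−13)/6)² = 0.111
te_Roofing = (7 + 4·12 + 17)/6 = 72/6 = 12; σ²_Roofing = ((17−7)/6)² = 2.778
te_Electrical rough-in = (2 + 4·4 + 6)/6 = 24/6 = 4; σ²_Electrical rough-in = ((6−2)/6)² = 0.444

Forward pass:
ES_Site prep = 0; EF_Site prep = 5
ES_Demolition = 5; EF_Demolition = 5+7 = 12
ES_Excavation = 5; EF_Excavation = 5+11 = 16
ES_Foundation = 5; EF_Foundation = 5+5 = 10
ES_Framing = 10; EF_Framing = 10+14 = 24
ES_Roofing = 10; EF_Roofing = 10+12 = 22
ES_Electrical rough-in = max(EF_Demolition=12, EF_Excavation=16, EF_Framing=24, EF_Roofing=22) = 24; EF_Electrical rough-in = 24+4 = 28
Expected project duration μ = 28 days. Critical path: Site prep → Foundation → Framing → Electrical rough-in.

Variance along critical path = 0.444 + 5.444 + 0.111 + 0.444 = 6.444
σ = √6.444 = 2.539 days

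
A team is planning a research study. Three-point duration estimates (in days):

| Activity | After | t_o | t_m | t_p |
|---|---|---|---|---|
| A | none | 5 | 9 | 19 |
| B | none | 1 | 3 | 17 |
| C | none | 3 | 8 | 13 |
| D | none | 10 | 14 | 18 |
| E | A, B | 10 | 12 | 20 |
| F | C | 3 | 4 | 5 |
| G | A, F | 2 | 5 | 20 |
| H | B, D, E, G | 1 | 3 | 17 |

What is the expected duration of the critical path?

te_A = (5 + 4·9 + 19)/6 = 60/6 = 10
te_B = (1 + 4·3 + 17)/6 = 30/6 = 5
te_C = (3 + 4·8 + 13)/6 = 48/6 = 8
te_D = (10 + 4·14 + 18)/6 = 84/6 = 14
te_E = (10 + 4·12 + 20)/6 = 78/6 = 13
te_F = (3 + 4·4 + 5)/6 = 24/6 = 4
te_G = (2 + 4·5 + 20)/6 = 42/6 = 7
te_H = (1 + 4·3 + 17)/6 = 30/6 = 5

Forward pass:
ES_A = 0; EF_A = 10
ES_B = 0; EF_B = 5
ES_C = 0; EF_C = 8
ES_D = 0; EF_D = 14
ES_E = max(EF_A=10, EF_B=5) = 10; EF_E = 10+13 = 23
ES_F = 8; EF_F = 8+4 = 12
ES_G = max(EF_A=10, EF_F=12) = 12; EF_G = 12+7 = 19
ES_H = max(EF_B=5, EF_D=14, EF_E=23, EF_G=19) = 23; EF_H = 23+5 = 28
Expected project duration μ = 28 days. Critical path: A → E → H.

28 days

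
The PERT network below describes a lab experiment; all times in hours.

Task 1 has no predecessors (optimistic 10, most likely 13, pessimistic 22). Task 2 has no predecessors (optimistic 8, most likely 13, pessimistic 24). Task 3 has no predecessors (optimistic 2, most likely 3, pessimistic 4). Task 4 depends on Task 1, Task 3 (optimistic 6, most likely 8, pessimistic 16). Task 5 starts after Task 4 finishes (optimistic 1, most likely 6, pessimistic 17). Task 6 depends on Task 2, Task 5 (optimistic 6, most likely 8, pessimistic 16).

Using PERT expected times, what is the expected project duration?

te_Task 1 = (10 + 4·13 + 22)/6 = 84/6 = 14
te_Task 2 = (8 + 4·13 + 24)/6 = 84/6 = 14
te_Task 3 = (2 + 4·3 + 4)/6 = 18/6 = 3
te_Task 4 = (6 + 4·8 + 16)/6 = 54/6 = 9
te_Task 5 = (1 + 4·6 + 17)/6 = 42/6 = 7
te_Task 6 = (6 + 4·8 + 16)/6 = 54/6 = 9

Forward pass:
ES_Task 1 = 0; EF_Task 1 = 14
ES_Task 2 = 0; EF_Task 2 = 14
ES_Task 3 = 0; EF_Task 3 = 3
ES_Task 4 = max(EF_Task 1=14, EF_Task 3=3) = 14; EF_Task 4 = 14+9 = 23
ES_Task 5 = 23; EF_Task 5 = 23+7 = 30
ES_Task 6 = max(EF_Task 2=14, EF_Task 5=30) = 30; EF_Task 6 = 30+9 = 39
Expected project duration μ = 39 hours. Critical path: Task 1 → Task 4 → Task 5 → Task 6.

39 hours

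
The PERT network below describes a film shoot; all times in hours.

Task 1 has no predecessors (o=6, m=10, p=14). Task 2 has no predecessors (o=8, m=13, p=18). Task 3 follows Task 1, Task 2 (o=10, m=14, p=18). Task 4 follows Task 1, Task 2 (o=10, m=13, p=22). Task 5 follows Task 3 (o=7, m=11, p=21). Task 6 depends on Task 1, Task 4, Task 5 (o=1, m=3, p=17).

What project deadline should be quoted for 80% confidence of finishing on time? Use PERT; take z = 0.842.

47.5 hours

te_Task 1 = (6 + 4·10 + 14)/6 = 60/6 = 10; σ²_Task 1 = ((14−6)/6)² = 1.778
te_Task 2 = (8 + 4·13 + 18)/6 = 78/6 = 13; σ²_Task 2 = ((18−8)/6)² = 2.778
te_Task 3 = (10 + 4·14 + 18)/6 = 84/6 = 14; σ²_Task 3 = ((18−10)/6)² = 1.778
te_Task 4 = (10 + 4·13 + 22)/6 = 84/6 = 14; σ²_Task 4 = ((22−10)/6)² = 4.000
te_Task 5 = (7 + 4·11 + 21)/6 = 72/6 = 12; σ²_Task 5 = ((21−7)/6)² = 5.444
te_Task 6 = (1 + 4·3 + 17)/6 = 30/6 = 5; σ²_Task 6 = ((17−1)/6)² = 7.111

Forward pass:
ES_Task 1 = 0; EF_Task 1 = 10
ES_Task 2 = 0; EF_Task 2 = 13
ES_Task 3 = max(EF_Task 1=10, EF_Task 2=13) = 13; EF_Task 3 = 13+14 = 27
ES_Task 4 = max(EF_Task 1=10, EF_Task 2=13) = 13; EF_Task 4 = 13+14 = 27
ES_Task 5 = 27; EF_Task 5 = 27+12 = 39
ES_Task 6 = max(EF_Task 1=10, EF_Task 4=27, EF_Task 5=39) = 39; EF_Task 6 = 39+5 = 44
Expected project duration μ = 44 hours. Critical path: Task 2 → Task 3 → Task 5 → Task 6.

Variance along critical path = 2.778 + 1.778 + 5.444 + 7.111 = 17.111; σ = 4.137 hours.
D = μ + z·σ = 44 + 0.842·4.137 = 47.5 hours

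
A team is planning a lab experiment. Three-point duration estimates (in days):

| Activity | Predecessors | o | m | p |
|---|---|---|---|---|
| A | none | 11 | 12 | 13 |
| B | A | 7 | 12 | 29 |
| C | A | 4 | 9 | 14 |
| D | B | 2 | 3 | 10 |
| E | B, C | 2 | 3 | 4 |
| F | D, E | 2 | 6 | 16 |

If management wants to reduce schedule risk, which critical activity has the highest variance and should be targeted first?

B

te_A = (11 + 4·12 + 13)/6 = 72/6 = 12; σ²_A = ((13−11)/6)² = 0.111
te_B = (7 + 4·12 + 29)/6 = 84/6 = 14; σ²_B = ((29−7)/6)² = 13.444
te_C = (4 + 4·9 + 14)/6 = 54/6 = 9; σ²_C = ((14−4)/6)² = 2.778
te_D = (2 + 4·3 + 10)/6 = 24/6 = 4; σ²_D = ((10−2)/6)² = 1.778
te_E = (2 + 4·3 + 4)/6 = 18/6 = 3; σ²_E = ((4−2)/6)² = 0.111
te_F = (2 + 4·6 + 16)/6 = 42/6 = 7; σ²_F = ((16−2)/6)² = 5.444

Forward pass:
ES_A = 0; EF_A = 12
ES_B = 12; EF_B = 12+14 = 26
ES_C = 12; EF_C = 12+9 = 21
ES_D = 26; EF_D = 26+4 = 30
ES_E = max(EF_B=26, EF_C=21) = 26; EF_E = 26+3 = 29
ES_F = max(EF_D=30, EF_E=29) = 30; EF_F = 30+7 = 37
Expected project duration μ = 37 days. Critical path: A → B → D → F.

Variances on critical path: σ²_A=0.111, σ²_B=13.444, σ²_D=1.778, σ²_F=5.444.
Largest is σ²_B = 13.444.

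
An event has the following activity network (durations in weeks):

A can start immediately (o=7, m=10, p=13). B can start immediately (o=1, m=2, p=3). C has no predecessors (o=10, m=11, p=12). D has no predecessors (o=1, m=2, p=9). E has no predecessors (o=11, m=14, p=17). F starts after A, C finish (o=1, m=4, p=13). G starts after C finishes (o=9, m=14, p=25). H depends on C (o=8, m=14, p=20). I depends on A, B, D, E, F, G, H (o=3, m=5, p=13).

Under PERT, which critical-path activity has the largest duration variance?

te_A = (7 + 4·10 + 13)/6 = 60/6 = 10; σ²_A = ((13−7)/6)² = 1.000
te_B = (1 + 4·2 + 3)/6 = 12/6 = 2; σ²_B = ((3−1)/6)² = 0.111
te_C = (10 + 4·11 + 12)/6 = 66/6 = 11; σ²_C = ((12−10)/6)² = 0.111
te_D = (1 + 4·2 + 9)/6 = 18/6 = 3; σ²_D = ((9−1)/6)² = 1.778
te_E = (11 + 4·14 + 17)/6 = 84/6 = 14; σ²_E = ((17−11)/6)² = 1.000
te_F = (1 + 4·4 + 13)/6 = 30/6 = 5; σ²_F = ((13−1)/6)² = 4.000
te_G = (9 + 4·14 + 25)/6 = 90/6 = 15; σ²_G = ((25−9)/6)² = 7.111
te_H = (8 + 4·14 + 20)/6 = 84/6 = 14; σ²_H = ((20−8)/6)² = 4.000
te_I = (3 + 4·5 + 13)/6 = 36/6 = 6; σ²_I = ((13−3)/6)² = 2.778

Forward pass:
ES_A = 0; EF_A = 10
ES_B = 0; EF_B = 2
ES_C = 0; EF_C = 11
ES_D = 0; EF_D = 3
ES_E = 0; EF_E = 14
ES_F = max(EF_A=10, EF_C=11) = 11; EF_F = 11+5 = 16
ES_G = 11; EF_G = 11+15 = 26
ES_H = 11; EF_H = 11+14 = 25
ES_I = max(EF_A=10, EF_B=2, EF_D=3, EF_E=14, EF_F=16, EF_G=26, EF_H=25) = 26; EF_I = 26+6 = 32
Expected project duration μ = 32 weeks. Critical path: C → G → I.

Variances on critical path: σ²_C=0.111, σ²_G=7.111, σ²_I=2.778.
Largest is σ²_G = 7.111.

G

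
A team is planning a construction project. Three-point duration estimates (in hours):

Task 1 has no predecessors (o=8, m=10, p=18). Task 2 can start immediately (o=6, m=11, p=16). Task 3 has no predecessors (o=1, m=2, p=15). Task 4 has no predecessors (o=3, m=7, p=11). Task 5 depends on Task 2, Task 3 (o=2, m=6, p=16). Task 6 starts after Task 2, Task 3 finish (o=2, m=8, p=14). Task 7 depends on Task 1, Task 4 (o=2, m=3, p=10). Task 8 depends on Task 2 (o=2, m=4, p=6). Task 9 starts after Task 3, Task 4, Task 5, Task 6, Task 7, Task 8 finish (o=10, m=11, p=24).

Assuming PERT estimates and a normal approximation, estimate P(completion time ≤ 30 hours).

te_Task 1 = (8 + 4·10 + 18)/6 = 66/6 = 11; σ²_Task 1 = ((18−8)/6)² = 2.778
te_Task 2 = (6 + 4·11 + 16)/6 = 66/6 = 11; σ²_Task 2 = ((16−6)/6)² = 2.778
te_Task 3 = (1 + 4·2 + 15)/6 = 24/6 = 4; σ²_Task 3 = ((15−1)/6)² = 5.444
te_Task 4 = (3 + 4·7 + 11)/6 = 42/6 = 7; σ²_Task 4 = ((11−3)/6)² = 1.778
te_Task 5 = (2 + 4·6 + 16)/6 = 42/6 = 7; σ²_Task 5 = ((16−2)/6)² = 5.444
te_Task 6 = (2 + 4·8 + 14)/6 = 48/6 = 8; σ²_Task 6 = ((14−2)/6)² = 4.000
te_Task 7 = (2 + 4·3 + 10)/6 = 24/6 = 4; σ²_Task 7 = ((10−2)/6)² = 1.778
te_Task 8 = (2 + 4·4 + 6)/6 = 24/6 = 4; σ²_Task 8 = ((6−2)/6)² = 0.444
te_Task 9 = (10 + 4·11 + 24)/6 = 78/6 = 13; σ²_Task 9 = ((24−10)/6)² = 5.444

Forward pass:
ES_Task 1 = 0; EF_Task 1 = 11
ES_Task 2 = 0; EF_Task 2 = 11
ES_Task 3 = 0; EF_Task 3 = 4
ES_Task 4 = 0; EF_Task 4 = 7
ES_Task 5 = max(EF_Task 2=11, EF_Task 3=4) = 11; EF_Task 5 = 11+7 = 18
ES_Task 6 = max(EF_Task 2=11, EF_Task 3=4) = 11; EF_Task 6 = 11+8 = 19
ES_Task 7 = max(EF_Task 1=11, EF_Task 4=7) = 11; EF_Task 7 = 11+4 = 15
ES_Task 8 = 11; EF_Task 8 = 11+4 = 15
ES_Task 9 = max(EF_Task 3=4, EF_Task 4=7, EF_Task 5=18, EF_Task 6=19, EF_Task 7=15, EF_Task 8=15) = 19; EF_Task 9 = 19+13 = 32
Expected project duration μ = 32 hours. Critical path: Task 2 → Task 6 → Task 9.

Variance along critical path = 2.778 + 4.000 + 5.444 = 12.222; σ = √12.222 = 3.496 hours.
Z = (30 − 32) / 3.496 = -0.572
P(T ≤ 30) = Φ(-0.572) ≈ 0.284

0.284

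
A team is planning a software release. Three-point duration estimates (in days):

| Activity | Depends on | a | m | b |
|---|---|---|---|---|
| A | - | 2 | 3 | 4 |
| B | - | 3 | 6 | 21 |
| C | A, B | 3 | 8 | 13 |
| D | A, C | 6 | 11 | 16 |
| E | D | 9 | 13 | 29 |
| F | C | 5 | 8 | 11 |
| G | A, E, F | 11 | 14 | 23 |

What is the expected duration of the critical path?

57 days

te_A = (2 + 4·3 + 4)/6 = 18/6 = 3
te_B = (3 + 4·6 + 21)/6 = 48/6 = 8
te_C = (3 + 4·8 + 13)/6 = 48/6 = 8
te_D = (6 + 4·11 + 16)/6 = 66/6 = 11
te_E = (9 + 4·13 + 29)/6 = 90/6 = 15
te_F = (5 + 4·8 + 11)/6 = 48/6 = 8
te_G = (11 + 4·14 + 23)/6 = 90/6 = 15

Forward pass:
ES_A = 0; EF_A = 3
ES_B = 0; EF_B = 8
ES_C = max(EF_A=3, EF_B=8) = 8; EF_C = 8+8 = 16
ES_D = max(EF_A=3, EF_C=16) = 16; EF_D = 16+11 = 27
ES_E = 27; EF_E = 27+15 = 42
ES_F = 16; EF_F = 16+8 = 24
ES_G = max(EF_A=3, EF_E=42, EF_F=24) = 42; EF_G = 42+15 = 57
Expected project duration μ = 57 days. Critical path: B → C → D → E → G.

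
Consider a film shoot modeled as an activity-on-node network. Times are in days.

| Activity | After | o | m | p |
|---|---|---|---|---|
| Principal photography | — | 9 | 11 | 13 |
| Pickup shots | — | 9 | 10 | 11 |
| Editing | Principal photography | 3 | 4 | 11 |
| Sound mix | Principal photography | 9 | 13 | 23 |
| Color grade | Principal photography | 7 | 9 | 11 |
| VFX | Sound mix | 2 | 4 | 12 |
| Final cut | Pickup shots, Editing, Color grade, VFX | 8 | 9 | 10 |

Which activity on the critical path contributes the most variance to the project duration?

Sound mix

te_Principal photography = (9 + 4·11 + 13)/6 = 66/6 = 11; σ²_Principal photography = ((13−9)/6)² = 0.444
te_Pickup shots = (9 + 4·10 + 11)/6 = 60/6 = 10; σ²_Pickup shots = ((11−9)/6)² = 0.111
te_Editing = (3 + 4·4 + 11)/6 = 30/6 = 5; σ²_Editing = ((11−3)/6)² = 1.778
te_Sound mix = (9 + 4·13 + 23)/6 = 84/6 = 14; σ²_Sound mix = ((23−9)/6)² = 5.444
te_Color grade = (7 + 4·9 + 11)/6 = 54/6 = 9; σ²_Color grade = ((11−7)/6)² = 0.444
te_VFX = (2 + 4·4 + 12)/6 = 30/6 = 5; σ²_VFX = ((12−2)/6)² = 2.778
te_Final cut = (8 + 4·9 + 10)/6 = 54/6 = 9; σ²_Final cut = ((10−8)/6)² = 0.111

Forward pass:
ES_Principal photography = 0; EF_Principal photography = 11
ES_Pickup shots = 0; EF_Pickup shots = 10
ES_Editing = 11; EF_Editing = 11+5 = 16
ES_Sound mix = 11; EF_Sound mix = 11+14 = 25
ES_Color grade = 11; EF_Color grade = 11+9 = 20
ES_VFX = 25; EF_VFX = 25+5 = 30
ES_Final cut = max(EF_Pickup shots=10, EF_Editing=16, EF_Color grade=20, EF_VFX=30) = 30; EF_Final cut = 30+9 = 39
Expected project duration μ = 39 days. Critical path: Principal photography → Sound mix → VFX → Final cut.

Variances on critical path: σ²_Principal photography=0.444, σ²_Sound mix=5.444, σ²_VFX=2.778, σ²_Final cut=0.111.
Largest is σ²_Sound mix = 5.444.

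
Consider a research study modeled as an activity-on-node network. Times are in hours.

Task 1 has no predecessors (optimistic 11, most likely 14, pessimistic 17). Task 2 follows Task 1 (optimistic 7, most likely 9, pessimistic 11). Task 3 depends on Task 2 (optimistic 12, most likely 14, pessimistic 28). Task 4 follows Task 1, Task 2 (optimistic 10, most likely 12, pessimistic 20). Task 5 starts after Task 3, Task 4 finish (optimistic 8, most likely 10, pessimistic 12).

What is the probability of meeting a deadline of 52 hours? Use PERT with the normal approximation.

te_Task 1 = (11 + 4·14 + 17)/6 = 84/6 = 14; σ²_Task 1 = ((17−11)/6)² = 1.000
te_Task 2 = (7 + 4·9 + 11)/6 = 54/6 = 9; σ²_Task 2 = ((11−7)/6)² = 0.444
te_Task 3 = (12 + 4·14 + 28)/6 = 96/6 = 16; σ²_Task 3 = ((28−12)/6)² = 7.111
te_Task 4 = (10 + 4·12 + 20)/6 = 78/6 = 13; σ²_Task 4 = ((20−10)/6)² = 2.778
te_Task 5 = (8 + 4·10 + 12)/6 = 60/6 = 10; σ²_Task 5 = ((12−8)/6)² = 0.444

Forward pass:
ES_Task 1 = 0; EF_Task 1 = 14
ES_Task 2 = 14; EF_Task 2 = 14+9 = 23
ES_Task 3 = 23; EF_Task 3 = 23+16 = 39
ES_Task 4 = max(EF_Task 1=14, EF_Task 2=23) = 23; EF_Task 4 = 23+13 = 36
ES_Task 5 = max(EF_Task 3=39, EF_Task 4=36) = 39; EF_Task 5 = 39+10 = 49
Expected project duration μ = 49 hours. Critical path: Task 1 → Task 2 → Task 3 → Task 5.

Variance along critical path = 1.000 + 0.444 + 7.111 + 0.444 = 9.000; σ = √9.000 = 3.000 hours.
Z = (52 − 49) / 3.000 = 1.000
P(T ≤ 52) = Φ(1.000) ≈ 0.841

0.841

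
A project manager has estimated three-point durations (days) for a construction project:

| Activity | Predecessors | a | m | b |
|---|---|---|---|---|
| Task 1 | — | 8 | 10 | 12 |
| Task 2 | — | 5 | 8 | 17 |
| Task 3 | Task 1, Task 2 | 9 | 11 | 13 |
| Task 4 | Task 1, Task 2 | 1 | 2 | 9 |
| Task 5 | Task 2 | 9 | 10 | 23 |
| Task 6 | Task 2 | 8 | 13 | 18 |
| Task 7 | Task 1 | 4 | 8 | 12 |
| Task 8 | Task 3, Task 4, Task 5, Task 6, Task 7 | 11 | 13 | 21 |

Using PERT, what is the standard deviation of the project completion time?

te_Task 1 = (8 + 4·10 + 12)/6 = 60/6 = 10; σ²_Task 1 = ((12−8)/6)² = 0.444
te_Task 2 = (5 + 4·8 + 17)/6 = 54/6 = 9; σ²_Task 2 = ((17−5)/6)² = 4.000
te_Task 3 = (9 + 4·11 + 13)/6 = 66/6 = 11; σ²_Task 3 = ((13−9)/6)² = 0.444
te_Task 4 = (1 + 4·2 + 9)/6 = 18/6 = 3; σ²_Task 4 = ((9−1)/6)² = 1.778
te_Task 5 = (9 + 4·10 + 23)/6 = 72/6 = 12; σ²_Task 5 = ((23−9)/6)² = 5.444
te_Task 6 = (8 + 4·13 + 18)/6 = 78/6 = 13; σ²_Task 6 = ((18−8)/6)² = 2.778
te_Task 7 = (4 + 4·8 + 12)/6 = 48/6 = 8; σ²_Task 7 = ((12−4)/6)² = 1.778
te_Task 8 = (11 + 4·13 + 21)/6 = 84/6 = 14; σ²_Task 8 = ((21−11)/6)² = 2.778

Forward pass:
ES_Task 1 = 0; EF_Task 1 = 10
ES_Task 2 = 0; EF_Task 2 = 9
ES_Task 3 = max(EF_Task 1=10, EF_Task 2=9) = 10; EF_Task 3 = 10+11 = 21
ES_Task 4 = max(EF_Task 1=10, EF_Task 2=9) = 10; EF_Task 4 = 10+3 = 13
ES_Task 5 = 9; EF_Task 5 = 9+12 = 21
ES_Task 6 = 9; EF_Task 6 = 9+13 = 22
ES_Task 7 = 10; EF_Task 7 = 10+8 = 18
ES_Task 8 = max(EF_Task 3=21, EF_Task 4=13, EF_Task 5=21, EF_Task 6=22, EF_Task 7=18) = 22; EF_Task 8 = 22+14 = 36
Expected project duration μ = 36 days. Critical path: Task 2 → Task 6 → Task 8.

Variance along critical path = 4.000 + 2.778 + 2.778 = 9.556
σ = √9.556 = 3.091 days

3.09 days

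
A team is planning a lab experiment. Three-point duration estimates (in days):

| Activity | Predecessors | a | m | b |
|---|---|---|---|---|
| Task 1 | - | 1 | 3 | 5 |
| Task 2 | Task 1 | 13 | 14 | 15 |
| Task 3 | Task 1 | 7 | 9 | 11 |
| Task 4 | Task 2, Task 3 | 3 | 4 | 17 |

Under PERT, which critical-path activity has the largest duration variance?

te_Task 1 = (1 + 4·3 + 5)/6 = 18/6 = 3; σ²_Task 1 = ((5−1)/6)² = 0.444
te_Task 2 = (13 + 4·14 + 15)/6 = 84/6 = 14; σ²_Task 2 = ((15−13)/6)² = 0.111
te_Task 3 = (7 + 4·9 + 11)/6 = 54/6 = 9; σ²_Task 3 = ((11−7)/6)² = 0.444
te_Task 4 = (3 + 4·4 + 17)/6 = 36/6 = 6; σ²_Task 4 = ((17−3)/6)² = 5.444

Forward pass:
ES_Task 1 = 0; EF_Task 1 = 3
ES_Task 2 = 3; EF_Task 2 = 3+14 = 17
ES_Task 3 = 3; EF_Task 3 = 3+9 = 12
ES_Task 4 = max(EF_Task 2=17, EF_Task 3=12) = 17; EF_Task 4 = 17+6 = 23
Expected project duration μ = 23 days. Critical path: Task 1 → Task 2 → Task 4.

Variances on critical path: σ²_Task 1=0.444, σ²_Task 2=0.111, σ²_Task 4=5.444.
Largest is σ²_Task 4 = 5.444.

Task 4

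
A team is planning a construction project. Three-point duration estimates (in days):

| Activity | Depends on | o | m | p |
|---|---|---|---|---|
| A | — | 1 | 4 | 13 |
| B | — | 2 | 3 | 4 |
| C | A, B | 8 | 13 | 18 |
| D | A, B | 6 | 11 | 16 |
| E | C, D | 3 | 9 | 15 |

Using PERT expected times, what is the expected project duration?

27 days

te_A = (1 + 4·4 + 13)/6 = 30/6 = 5
te_B = (2 + 4·3 + 4)/6 = 18/6 = 3
te_C = (8 + 4·13 + 18)/6 = 78/6 = 13
te_D = (6 + 4·11 + 16)/6 = 66/6 = 11
te_E = (3 + 4·9 + 15)/6 = 54/6 = 9

Forward pass:
ES_A = 0; EF_A = 5
ES_B = 0; EF_B = 3
ES_C = max(EF_A=5, EF_B=3) = 5; EF_C = 5+13 = 18
ES_D = max(EF_A=5, EF_B=3) = 5; EF_D = 5+11 = 16
ES_E = max(EF_C=18, EF_D=16) = 18; EF_E = 18+9 = 27
Expected project duration μ = 27 days. Critical path: A → C → E.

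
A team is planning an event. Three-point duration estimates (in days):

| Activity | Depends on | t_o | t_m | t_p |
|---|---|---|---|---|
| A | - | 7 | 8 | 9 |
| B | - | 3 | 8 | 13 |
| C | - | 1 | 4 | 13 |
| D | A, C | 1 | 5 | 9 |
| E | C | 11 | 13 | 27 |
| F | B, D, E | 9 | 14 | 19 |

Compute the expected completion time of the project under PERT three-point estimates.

te_A = (7 + 4·8 + 9)/6 = 48/6 = 8
te_B = (3 + 4·8 + 13)/6 = 48/6 = 8
te_C = (1 + 4·4 + 13)/6 = 30/6 = 5
te_D = (1 + 4·5 + 9)/6 = 30/6 = 5
te_E = (11 + 4·13 + 27)/6 = 90/6 = 15
te_F = (9 + 4·14 + 19)/6 = 84/6 = 14

Forward pass:
ES_A = 0; EF_A = 8
ES_B = 0; EF_B = 8
ES_C = 0; EF_C = 5
ES_D = max(EF_A=8, EF_C=5) = 8; EF_D = 8+5 = 13
ES_E = 5; EF_E = 5+15 = 20
ES_F = max(EF_B=8, EF_D=13, EF_E=20) = 20; EF_F = 20+14 = 34
Expected project duration μ = 34 days. Critical path: C → E → F.

34 days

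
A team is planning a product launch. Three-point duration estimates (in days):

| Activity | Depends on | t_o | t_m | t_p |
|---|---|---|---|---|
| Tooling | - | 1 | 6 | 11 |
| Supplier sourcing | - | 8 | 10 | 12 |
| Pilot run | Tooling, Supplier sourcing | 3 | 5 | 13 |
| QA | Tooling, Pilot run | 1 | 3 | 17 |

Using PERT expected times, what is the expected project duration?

21 days

te_Tooling = (1 + 4·6 + 11)/6 = 36/6 = 6
te_Supplier sourcing = (8 + 4·10 + 12)/6 = 60/6 = 10
te_Pilot run = (3 + 4·5 + 13)/6 = 36/6 = 6
te_QA = (1 + 4·3 + 17)/6 = 30/6 = 5

Forward pass:
ES_Tooling = 0; EF_Tooling = 6
ES_Supplier sourcing = 0; EF_Supplier sourcing = 10
ES_Pilot run = max(EF_Tooling=6, EF_Supplier sourcing=10) = 10; EF_Pilot run = 10+6 = 16
ES_QA = max(EF_Tooling=6, EF_Pilot run=16) = 16; EF_QA = 16+5 = 21
Expected project duration μ = 21 days. Critical path: Supplier sourcing → Pilot run → QA.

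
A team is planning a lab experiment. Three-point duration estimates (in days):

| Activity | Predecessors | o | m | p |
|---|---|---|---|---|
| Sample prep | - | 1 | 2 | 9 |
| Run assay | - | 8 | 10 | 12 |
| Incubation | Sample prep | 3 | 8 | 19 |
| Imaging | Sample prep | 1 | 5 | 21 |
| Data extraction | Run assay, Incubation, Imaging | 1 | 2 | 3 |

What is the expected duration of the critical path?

14 days

te_Sample prep = (1 + 4·2 + 9)/6 = 18/6 = 3
te_Run assay = (8 + 4·10 + 12)/6 = 60/6 = 10
te_Incubation = (3 + 4·8 + 19)/6 = 54/6 = 9
te_Imaging = (1 + 4·5 + 21)/6 = 42/6 = 7
te_Data extraction = (1 + 4·2 + 3)/6 = 12/6 = 2

Forward pass:
ES_Sample prep = 0; EF_Sample prep = 3
ES_Run assay = 0; EF_Run assay = 10
ES_Incubation = 3; EF_Incubation = 3+9 = 12
ES_Imaging = 3; EF_Imaging = 3+7 = 10
ES_Data extraction = max(EF_Run assay=10, EF_Incubation=12, EF_Imaging=10) = 12; EF_Data extraction = 12+2 = 14
Expected project duration μ = 14 days. Critical path: Sample prep → Incubation → Data extraction.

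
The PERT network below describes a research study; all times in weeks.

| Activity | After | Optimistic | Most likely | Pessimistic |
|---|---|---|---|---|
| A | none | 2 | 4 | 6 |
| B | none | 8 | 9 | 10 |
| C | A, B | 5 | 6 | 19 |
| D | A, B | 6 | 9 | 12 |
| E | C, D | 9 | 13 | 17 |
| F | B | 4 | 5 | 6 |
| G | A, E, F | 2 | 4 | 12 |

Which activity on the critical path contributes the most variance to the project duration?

te_A = (2 + 4·4 + 6)/6 = 24/6 = 4; σ²_A = ((6−2)/6)² = 0.444
te_B = (8 + 4·9 + 10)/6 = 54/6 = 9; σ²_B = ((10−8)/6)² = 0.111
te_C = (5 + 4·6 + 19)/6 = 48/6 = 8; σ²_C = ((19−5)/6)² = 5.444
te_D = (6 + 4·9 + 12)/6 = 54/6 = 9; σ²_D = ((12−6)/6)² = 1.000
te_E = (9 + 4·13 + 17)/6 = 78/6 = 13; σ²_E = ((17−9)/6)² = 1.778
te_F = (4 + 4·5 + 6)/6 = 30/6 = 5; σ²_F = ((6−4)/6)² = 0.111
te_G = (2 + 4·4 + 12)/6 = 30/6 = 5; σ²_G = ((12−2)/6)² = 2.778

Forward pass:
ES_A = 0; EF_A = 4
ES_B = 0; EF_B = 9
ES_C = max(EF_A=4, EF_B=9) = 9; EF_C = 9+8 = 17
ES_D = max(EF_A=4, EF_B=9) = 9; EF_D = 9+9 = 18
ES_E = max(EF_C=17, EF_D=18) = 18; EF_E = 18+13 = 31
ES_F = 9; EF_F = 9+5 = 14
ES_G = max(EF_A=4, EF_E=31, EF_F=14) = 31; EF_G = 31+5 = 36
Expected project duration μ = 36 weeks. Critical path: B → D → E → G.

Variances on critical path: σ²_B=0.111, σ²_D=1.000, σ²_E=1.778, σ²_G=2.778.
Largest is σ²_G = 2.778.

G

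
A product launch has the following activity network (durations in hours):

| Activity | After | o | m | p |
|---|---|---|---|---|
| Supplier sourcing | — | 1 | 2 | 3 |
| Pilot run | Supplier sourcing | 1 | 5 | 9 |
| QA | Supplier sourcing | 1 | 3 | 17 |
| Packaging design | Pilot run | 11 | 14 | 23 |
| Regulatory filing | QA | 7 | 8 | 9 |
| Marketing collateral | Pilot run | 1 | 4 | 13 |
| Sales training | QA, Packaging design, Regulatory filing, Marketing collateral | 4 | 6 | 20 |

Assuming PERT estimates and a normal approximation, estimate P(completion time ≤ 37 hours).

0.974

te_Supplier sourcing = (1 + 4·2 + 3)/6 = 12/6 = 2; σ²_Supplier sourcing = ((3−1)/6)² = 0.111
te_Pilot run = (1 + 4·5 + 9)/6 = 30/6 = 5; σ²_Pilot run = ((9−1)/6)² = 1.778
te_QA = (1 + 4·3 + 17)/6 = 30/6 = 5; σ²_QA = ((17−1)/6)² = 7.111
te_Packaging design = (11 + 4·14 + 23)/6 = 90/6 = 15; σ²_Packaging design = ((23−11)/6)² = 4.000
te_Regulatory filing = (7 + 4·8 + 9)/6 = 48/6 = 8; σ²_Regulatory filing = ((9−7)/6)² = 0.111
te_Marketing collateral = (1 + 4·4 + 13)/6 = 30/6 = 5; σ²_Marketing collateral = ((13−1)/6)² = 4.000
te_Sales training = (4 + 4·6 + 20)/6 = 48/6 = 8; σ²_Sales training = ((20−4)/6)² = 7.111

Forward pass:
ES_Supplier sourcing = 0; EF_Supplier sourcing = 2
ES_Pilot run = 2; EF_Pilot run = 2+5 = 7
ES_QA = 2; EF_QA = 2+5 = 7
ES_Packaging design = 7; EF_Packaging design = 7+15 = 22
ES_Regulatory filing = 7; EF_Regulatory filing = 7+8 = 15
ES_Marketing collateral = 7; EF_Marketing collateral = 7+5 = 12
ES_Sales training = max(EF_QA=7, EF_Packaging design=22, EF_Regulatory filing=15, EF_Marketing collateral=12) = 22; EF_Sales training = 22+8 = 30
Expected project duration μ = 30 hours. Critical path: Supplier sourcing → Pilot run → Packaging design → Sales training.

Variance along critical path = 0.111 + 1.778 + 4.000 + 7.111 = 13.000; σ = √13.000 = 3.606 hours.
Z = (37 − 30) / 3.606 = 1.941
P(T ≤ 37) = Φ(1.941) ≈ 0.974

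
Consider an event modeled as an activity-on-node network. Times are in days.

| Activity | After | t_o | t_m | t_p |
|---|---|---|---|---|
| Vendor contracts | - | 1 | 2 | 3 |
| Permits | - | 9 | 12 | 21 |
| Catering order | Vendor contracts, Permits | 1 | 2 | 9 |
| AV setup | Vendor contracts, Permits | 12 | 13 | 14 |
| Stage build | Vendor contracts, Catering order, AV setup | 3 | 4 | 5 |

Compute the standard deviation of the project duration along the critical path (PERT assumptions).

te_Vendor contracts = (1 + 4·2 + 3)/6 = 12/6 = 2; σ²_Vendor contracts = ((3−1)/6)² = 0.111
te_Permits = (9 + 4·12 + 21)/6 = 78/6 = 13; σ²_Permits = ((21−9)/6)² = 4.000
te_Catering order = (1 + 4·2 + 9)/6 = 18/6 = 3; σ²_Catering order = ((9−1)/6)² = 1.778
te_AV setup = (12 + 4·13 + 14)/6 = 78/6 = 13; σ²_AV setup = ((14−12)/6)² = 0.111
te_Stage build = (3 + 4·4 + 5)/6 = 24/6 = 4; σ²_Stage build = ((5−3)/6)² = 0.111

Forward pass:
ES_Vendor contracts = 0; EF_Vendor contracts = 2
ES_Permits = 0; EF_Permits = 13
ES_Catering order = max(EF_Vendor contracts=2, EF_Permits=13) = 13; EF_Catering order = 13+3 = 16
ES_AV setup = max(EF_Vendor contracts=2, EF_Permits=13) = 13; EF_AV setup = 13+13 = 26
ES_Stage build = max(EF_Vendor contracts=2, EF_Catering order=16, EF_AV setup=26) = 26; EF_Stage build = 26+4 = 30
Expected project duration μ = 30 days. Critical path: Permits → AV setup → Stage build.

Variance along critical path = 4.000 + 0.111 + 0.111 = 4.222
σ = √4.222 = 2.055 days

2.05 days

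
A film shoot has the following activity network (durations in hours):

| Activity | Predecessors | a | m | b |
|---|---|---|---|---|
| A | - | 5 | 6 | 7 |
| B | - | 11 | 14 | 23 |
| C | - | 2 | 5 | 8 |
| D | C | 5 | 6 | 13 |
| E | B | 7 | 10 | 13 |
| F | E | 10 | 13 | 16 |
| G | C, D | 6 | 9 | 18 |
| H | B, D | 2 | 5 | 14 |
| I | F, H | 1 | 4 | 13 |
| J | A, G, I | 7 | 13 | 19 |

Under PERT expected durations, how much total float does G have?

21 hours

te_A = (5 + 4·6 + 7)/6 = 36/6 = 6
te_B = (11 + 4·14 + 23)/6 = 90/6 = 15
te_C = (2 + 4·5 + 8)/6 = 30/6 = 5
te_D = (5 + 4·6 + 13)/6 = 42/6 = 7
te_E = (7 + 4·10 + 13)/6 = 60/6 = 10
te_F = (10 + 4·13 + 16)/6 = 78/6 = 13
te_G = (6 + 4·9 + 18)/6 = 60/6 = 10
te_H = (2 + 4·5 + 14)/6 = 36/6 = 6
te_I = (1 + 4·4 + 13)/6 = 30/6 = 5
te_J = (7 + 4·13 + 19)/6 = 78/6 = 13

Forward pass:
ES_A = 0; EF_A = 6
ES_B = 0; EF_B = 15
ES_C = 0; EF_C = 5
ES_D = 5; EF_D = 5+7 = 12
ES_E = 15; EF_E = 15+10 = 25
ES_F = 25; EF_F = 25+13 = 38
ES_G = max(EF_C=5, EF_D=12) = 12; EF_G = 12+10 = 22
ES_H = max(EF_B=15, EF_D=12) = 15; EF_H = 15+6 = 21
ES_I = max(EF_F=38, EF_H=21) = 38; EF_I = 38+5 = 43
ES_J = max(EF_A=6, EF_G=22, EF_I=43) = 43; EF_J = 43+13 = 56
Expected project duration μ = 56 hours. Critical path: B → E → F → I → J.

Backward pass:
LF_J = 56; LS_J = 56−13 = 43
LF_I = LS_J = 43; LS_I = 43−5 = 38
LF_H = LS_I = 38; LS_H = 38−6 = 32
LF_G = LS_J = 43; LS_G = 43−10 = 33
LF_F = LS_I = 38; LS_F = 38−13 = 25
LF_E = LS_F = 25; LS_E = 25−10 = 15
LF_D = min(LS_G=33, LS_H=32) = 32; LS_D = 32−7 = 25
LF_C = min(LS_D=25, LS_G=33) = 25; LS_C = 25−5 = 20
LF_B = min(LS_E=15, LS_H=32) = 15; LS_B = 15−15 = 0
LF_A = LS_J = 43; LS_A = 43−6 = 37
Slack_G = LS_G − ES_G = 33 − 12 = 21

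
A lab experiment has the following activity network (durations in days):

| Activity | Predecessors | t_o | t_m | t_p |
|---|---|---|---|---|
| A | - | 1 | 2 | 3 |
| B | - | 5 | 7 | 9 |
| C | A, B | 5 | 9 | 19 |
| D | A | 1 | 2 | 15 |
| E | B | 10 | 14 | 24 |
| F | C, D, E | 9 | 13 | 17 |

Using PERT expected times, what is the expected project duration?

te_A = (1 + 4·2 + 3)/6 = 12/6 = 2
te_B = (5 + 4·7 + 9)/6 = 42/6 = 7
te_C = (5 + 4·9 + 19)/6 = 60/6 = 10
te_D = (1 + 4·2 + 15)/6 = 24/6 = 4
te_E = (10 + 4·14 + 24)/6 = 90/6 = 15
te_F = (9 + 4·13 + 17)/6 = 78/6 = 13

Forward pass:
ES_A = 0; EF_A = 2
ES_B = 0; EF_B = 7
ES_C = max(EF_A=2, EF_B=7) = 7; EF_C = 7+10 = 17
ES_D = 2; EF_D = 2+4 = 6
ES_E = 7; EF_E = 7+15 = 22
ES_F = max(EF_C=17, EF_D=6, EF_E=22) = 22; EF_F = 22+13 = 35
Expected project duration μ = 35 days. Critical path: B → E → F.

35 days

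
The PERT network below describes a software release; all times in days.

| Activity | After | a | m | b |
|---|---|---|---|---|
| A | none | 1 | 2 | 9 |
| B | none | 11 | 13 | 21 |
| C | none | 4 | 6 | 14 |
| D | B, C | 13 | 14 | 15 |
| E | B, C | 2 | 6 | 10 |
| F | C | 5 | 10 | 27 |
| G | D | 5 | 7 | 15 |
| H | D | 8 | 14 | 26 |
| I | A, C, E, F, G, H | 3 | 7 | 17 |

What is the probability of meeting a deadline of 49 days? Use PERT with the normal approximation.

te_A = (1 + 4·2 + 9)/6 = 18/6 = 3; σ²_A = ((9−1)/6)² = 1.778
te_B = (11 + 4·13 + 21)/6 = 84/6 = 14; σ²_B = ((21−11)/6)² = 2.778
te_C = (4 + 4·6 + 14)/6 = 42/6 = 7; σ²_C = ((14−4)/6)² = 2.778
te_D = (13 + 4·14 + 15)/6 = 84/6 = 14; σ²_D = ((15−13)/6)² = 0.111
te_E = (2 + 4·6 + 10)/6 = 36/6 = 6; σ²_E = ((10−2)/6)² = 1.778
te_F = (5 + 4·10 + 27)/6 = 72/6 = 12; σ²_F = ((27−5)/6)² = 13.444
te_G = (5 + 4·7 + 15)/6 = 48/6 = 8; σ²_G = ((15−5)/6)² = 2.778
te_H = (8 + 4·14 + 26)/6 = 90/6 = 15; σ²_H = ((26−8)/6)² = 9.000
te_I = (3 + 4·7 + 17)/6 = 48/6 = 8; σ²_I = ((17−3)/6)² = 5.444

Forward pass:
ES_A = 0; EF_A = 3
ES_B = 0; EF_B = 14
ES_C = 0; EF_C = 7
ES_D = max(EF_B=14, EF_C=7) = 14; EF_D = 14+14 = 28
ES_E = max(EF_B=14, EF_C=7) = 14; EF_E = 14+6 = 20
ES_F = 7; EF_F = 7+12 = 19
ES_G = 28; EF_G = 28+8 = 36
ES_H = 28; EF_H = 28+15 = 43
ES_I = max(EF_A=3, EF_C=7, EF_E=20, EF_F=19, EF_G=36, EF_H=43) = 43; EF_I = 43+8 = 51
Expected project duration μ = 51 days. Critical path: B → D → H → I.

Variance along critical path = 2.778 + 0.111 + 9.000 + 5.444 = 17.333; σ = √17.333 = 4.163 days.
Z = (49 − 51) / 4.163 = -0.480
P(T ≤ 49) = Φ(-0.480) ≈ 0.315

0.315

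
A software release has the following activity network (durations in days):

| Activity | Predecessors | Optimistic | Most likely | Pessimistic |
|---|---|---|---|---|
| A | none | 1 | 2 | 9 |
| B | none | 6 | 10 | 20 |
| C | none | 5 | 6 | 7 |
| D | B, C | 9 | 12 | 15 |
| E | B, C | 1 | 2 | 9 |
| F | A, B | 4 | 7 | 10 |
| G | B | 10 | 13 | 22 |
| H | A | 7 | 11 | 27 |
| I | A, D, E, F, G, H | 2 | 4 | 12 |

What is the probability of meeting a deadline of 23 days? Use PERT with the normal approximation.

te_A = (1 + 4·2 + 9)/6 = 18/6 = 3; σ²_A = ((9−1)/6)² = 1.778
te_B = (6 + 4·10 + 20)/6 = 66/6 = 11; σ²_B = ((20−6)/6)² = 5.444
te_C = (5 + 4·6 + 7)/6 = 36/6 = 6; σ²_C = ((7−5)/6)² = 0.111
te_D = (9 + 4·12 + 15)/6 = 72/6 = 12; σ²_D = ((15−9)/6)² = 1.000
te_E = (1 + 4·2 + 9)/6 = 18/6 = 3; σ²_E = ((9−1)/6)² = 1.778
te_F = (4 + 4·7 + 10)/6 = 42/6 = 7; σ²_F = ((10−4)/6)² = 1.000
te_G = (10 + 4·13 + 22)/6 = 84/6 = 14; σ²_G = ((22−10)/6)² = 4.000
te_H = (7 + 4·11 + 27)/6 = 78/6 = 13; σ²_H = ((27−7)/6)² = 11.111
te_I = (2 + 4·4 + 12)/6 = 30/6 = 5; σ²_I = ((12−2)/6)² = 2.778

Forward pass:
ES_A = 0; EF_A = 3
ES_B = 0; EF_B = 11
ES_C = 0; EF_C = 6
ES_D = max(EF_B=11, EF_C=6) = 11; EF_D = 11+12 = 23
ES_E = max(EF_B=11, EF_C=6) = 11; EF_E = 11+3 = 14
ES_F = max(EF_A=3, EF_B=11) = 11; EF_F = 11+7 = 18
ES_G = 11; EF_G = 11+14 = 25
ES_H = 3; EF_H = 3+13 = 16
ES_I = max(EF_A=3, EF_D=23, EF_E=14, EF_F=18, EF_G=25, EF_H=16) = 25; EF_I = 25+5 = 30
Expected project duration μ = 30 days. Critical path: B → G → I.

Variance along critical path = 5.444 + 4.000 + 2.778 = 12.222; σ = √12.222 = 3.496 days.
Z = (23 − 30) / 3.496 = -2.002
P(T ≤ 23) = Φ(-2.002) ≈ 0.023

0.023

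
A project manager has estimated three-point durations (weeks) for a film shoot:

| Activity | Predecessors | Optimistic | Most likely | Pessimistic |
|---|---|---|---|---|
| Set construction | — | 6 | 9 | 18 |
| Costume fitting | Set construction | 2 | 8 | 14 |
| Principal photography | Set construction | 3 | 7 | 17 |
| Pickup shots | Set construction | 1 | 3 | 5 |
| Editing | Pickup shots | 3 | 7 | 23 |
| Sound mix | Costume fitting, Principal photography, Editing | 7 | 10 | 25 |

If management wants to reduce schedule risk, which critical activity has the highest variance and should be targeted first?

te_Set construction = (6 + 4·9 + 18)/6 = 60/6 = 10; σ²_Set construction = ((18−6)/6)² = 4.000
te_Costume fitting = (2 + 4·8 + 14)/6 = 48/6 = 8; σ²_Costume fitting = ((14−2)/6)² = 4.000
te_Principal photography = (3 + 4·7 + 17)/6 = 48/6 = 8; σ²_Principal photography = ((17−3)/6)² = 5.444
te_Pickup shots = (1 + 4·3 + 5)/6 = 18/6 = 3; σ²_Pickup shots = ((5−1)/6)² = 0.444
te_Editing = (3 + 4·7 + 23)/6 = 54/6 = 9; σ²_Editing = ((23−3)/6)² = 11.111
te_Sound mix = (7 + 4·10 + 25)/6 = 72/6 = 12; σ²_Sound mix = ((25−7)/6)² = 9.000

Forward pass:
ES_Set construction = 0; EF_Set construction = 10
ES_Costume fitting = 10; EF_Costume fitting = 10+8 = 18
ES_Principal photography = 10; EF_Principal photography = 10+8 = 18
ES_Pickup shots = 10; EF_Pickup shots = 10+3 = 13
ES_Editing = 13; EF_Editing = 13+9 = 22
ES_Sound mix = max(EF_Costume fitting=18, EF_Principal photography=18, EF_Editing=22) = 22; EF_Sound mix = 22+12 = 34
Expected project duration μ = 34 weeks. Critical path: Set construction → Pickup shots → Editing → Sound mix.

Variances on critical path: σ²_Set construction=4.000, σ²_Pickup shots=0.444, σ²_Editing=11.111, σ²_Sound mix=9.000.
Largest is σ²_Editing = 11.111.

Editing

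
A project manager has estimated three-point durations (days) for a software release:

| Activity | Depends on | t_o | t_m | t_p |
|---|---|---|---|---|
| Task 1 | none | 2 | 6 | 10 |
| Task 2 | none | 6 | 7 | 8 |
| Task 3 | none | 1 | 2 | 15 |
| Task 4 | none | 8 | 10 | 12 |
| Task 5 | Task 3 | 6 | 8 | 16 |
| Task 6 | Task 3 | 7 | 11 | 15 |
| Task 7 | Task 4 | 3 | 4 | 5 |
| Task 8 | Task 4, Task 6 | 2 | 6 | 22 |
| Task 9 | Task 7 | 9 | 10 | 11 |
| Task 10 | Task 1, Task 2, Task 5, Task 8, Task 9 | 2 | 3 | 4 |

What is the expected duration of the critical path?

te_Task 1 = (2 + 4·6 + 10)/6 = 36/6 = 6
te_Task 2 = (6 + 4·7 + 8)/6 = 42/6 = 7
te_Task 3 = (1 + 4·2 + 15)/6 = 24/6 = 4
te_Task 4 = (8 + 4·10 + 12)/6 = 60/6 = 10
te_Task 5 = (6 + 4·8 + 16)/6 = 54/6 = 9
te_Task 6 = (7 + 4·11 + 15)/6 = 66/6 = 11
te_Task 7 = (3 + 4·4 + 5)/6 = 24/6 = 4
te_Task 8 = (2 + 4·6 + 22)/6 = 48/6 = 8
te_Task 9 = (9 + 4·10 + 11)/6 = 60/6 = 10
te_Task 10 = (2 + 4·3 + 4)/6 = 18/6 = 3

Forward pass:
ES_Task 1 = 0; EF_Task 1 = 6
ES_Task 2 = 0; EF_Task 2 = 7
ES_Task 3 = 0; EF_Task 3 = 4
ES_Task 4 = 0; EF_Task 4 = 10
ES_Task 5 = 4; EF_Task 5 = 4+9 = 13
ES_Task 6 = 4; EF_Task 6 = 4+11 = 15
ES_Task 7 = 10; EF_Task 7 = 10+4 = 14
ES_Task 8 = max(EF_Task 4=10, EF_Task 6=15) = 15; EF_Task 8 = 15+8 = 23
ES_Task 9 = 14; EF_Task 9 = 14+10 = 24
ES_Task 10 = max(EF_Task 1=6, EF_Task 2=7, EF_Task 5=13, EF_Task 8=23, EF_Task 9=24) = 24; EF_Task 10 = 24+3 = 27
Expected project duration μ = 27 days. Critical path: Task 4 → Task 7 → Task 9 → Task 10.

27 days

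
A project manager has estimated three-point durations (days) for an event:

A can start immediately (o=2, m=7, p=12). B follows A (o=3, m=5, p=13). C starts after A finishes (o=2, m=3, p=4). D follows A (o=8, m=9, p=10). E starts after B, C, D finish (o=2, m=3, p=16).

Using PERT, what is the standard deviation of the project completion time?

2.89 days

te_A = (2 + 4·7 + 12)/6 = 42/6 = 7; σ²_A = ((12−2)/6)² = 2.778
te_B = (3 + 4·5 + 13)/6 = 36/6 = 6; σ²_B = ((13−3)/6)² = 2.778
te_C = (2 + 4·3 + 4)/6 = 18/6 = 3; σ²_C = ((4−2)/6)² = 0.111
te_D = (8 + 4·9 + 10)/6 = 54/6 = 9; σ²_D = ((10−8)/6)² = 0.111
te_E = (2 + 4·3 + 16)/6 = 30/6 = 5; σ²_E = ((16−2)/6)² = 5.444

Forward pass:
ES_A = 0; EF_A = 7
ES_B = 7; EF_B = 7+6 = 13
ES_C = 7; EF_C = 7+3 = 10
ES_D = 7; EF_D = 7+9 = 16
ES_E = max(EF_B=13, EF_C=10, EF_D=16) = 16; EF_E = 16+5 = 21
Expected project duration μ = 21 days. Critical path: A → D → E.

Variance along critical path = 2.778 + 0.111 + 5.444 = 8.333
σ = √8.333 = 2.887 days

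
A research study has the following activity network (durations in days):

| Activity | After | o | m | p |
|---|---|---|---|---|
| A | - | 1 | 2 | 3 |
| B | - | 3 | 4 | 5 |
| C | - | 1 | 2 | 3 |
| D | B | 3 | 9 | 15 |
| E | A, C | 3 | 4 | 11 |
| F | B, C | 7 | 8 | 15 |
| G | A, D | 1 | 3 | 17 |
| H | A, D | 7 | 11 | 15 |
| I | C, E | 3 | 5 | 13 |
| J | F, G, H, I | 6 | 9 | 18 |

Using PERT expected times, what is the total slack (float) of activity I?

11 days

te_A = (1 + 4·2 + 3)/6 = 12/6 = 2
te_B = (3 + 4·4 + 5)/6 = 24/6 = 4
te_C = (1 + 4·2 + 3)/6 = 12/6 = 2
te_D = (3 + 4·9 + 15)/6 = 54/6 = 9
te_E = (3 + 4·4 + 11)/6 = 30/6 = 5
te_F = (7 + 4·8 + 15)/6 = 54/6 = 9
te_G = (1 + 4·3 + 17)/6 = 30/6 = 5
te_H = (7 + 4·11 + 15)/6 = 66/6 = 11
te_I = (3 + 4·5 + 13)/6 = 36/6 = 6
te_J = (6 + 4·9 + 18)/6 = 60/6 = 10

Forward pass:
ES_A = 0; EF_A = 2
ES_B = 0; EF_B = 4
ES_C = 0; EF_C = 2
ES_D = 4; EF_D = 4+9 = 13
ES_E = max(EF_A=2, EF_C=2) = 2; EF_E = 2+5 = 7
ES_F = max(EF_B=4, EF_C=2) = 4; EF_F = 4+9 = 13
ES_G = max(EF_A=2, EF_D=13) = 13; EF_G = 13+5 = 18
ES_H = max(EF_A=2, EF_D=13) = 13; EF_H = 13+11 = 24
ES_I = max(EF_C=2, EF_E=7) = 7; EF_I = 7+6 = 13
ES_J = max(EF_F=13, EF_G=18, EF_H=24, EF_I=13) = 24; EF_J = 24+10 = 34
Expected project duration μ = 34 days. Critical path: B → D → H → J.

Backward pass:
LF_J = 34; LS_J = 34−10 = 24
LF_I = LS_J = 24; LS_I = 24−6 = 18
LF_H = LS_J = 24; LS_H = 24−11 = 13
LF_G = LS_J = 24; LS_G = 24−5 = 19
LF_F = LS_J = 24; LS_F = 24−9 = 15
LF_E = LS_I = 18; LS_E = 18−5 = 13
LF_D = min(LS_G=19, LS_H=13) = 13; LS_D = 13−9 = 4
LF_C = min(LS_E=13, LS_F=15, LS_I=18) = 13; LS_C = 13−2 = 11
LF_B = min(LS_D=4, LS_F=15) = 4; LS_B = 4−4 = 0
LF_A = min(LS_E=13, LS_G=19, LS_H=13) = 13; LS_A = 13−2 = 11
Slack_I = LS_I − ES_I = 18 − 7 = 11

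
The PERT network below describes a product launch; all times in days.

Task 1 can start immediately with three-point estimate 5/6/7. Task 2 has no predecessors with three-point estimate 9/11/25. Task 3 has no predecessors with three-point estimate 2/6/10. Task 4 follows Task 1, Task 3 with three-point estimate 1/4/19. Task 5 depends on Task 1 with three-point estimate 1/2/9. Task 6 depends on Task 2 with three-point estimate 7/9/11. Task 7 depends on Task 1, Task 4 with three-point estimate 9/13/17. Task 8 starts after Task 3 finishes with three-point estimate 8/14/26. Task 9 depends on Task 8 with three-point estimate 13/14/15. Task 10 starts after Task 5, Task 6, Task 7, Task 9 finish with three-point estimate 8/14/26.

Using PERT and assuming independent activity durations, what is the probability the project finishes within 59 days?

0.978

te_Task 1 = (5 + 4·6 + 7)/6 = 36/6 = 6; σ²_Task 1 = ((7−5)/6)² = 0.111
te_Task 2 = (9 + 4·11 + 25)/6 = 78/6 = 13; σ²_Task 2 = ((25−9)/6)² = 7.111
te_Task 3 = (2 + 4·6 + 10)/6 = 36/6 = 6; σ²_Task 3 = ((10−2)/6)² = 1.778
te_Task 4 = (1 + 4·4 + 19)/6 = 36/6 = 6; σ²_Task 4 = ((19−1)/6)² = 9.000
te_Task 5 = (1 + 4·2 + 9)/6 = 18/6 = 3; σ²_Task 5 = ((9−1)/6)² = 1.778
te_Task 6 = (7 + 4·9 + 11)/6 = 54/6 = 9; σ²_Task 6 = ((11−7)/6)² = 0.444
te_Task 7 = (9 + 4·13 + 17)/6 = 78/6 = 13; σ²_Task 7 = ((17−9)/6)² = 1.778
te_Task 8 = (8 + 4·14 + 26)/6 = 90/6 = 15; σ²_Task 8 = ((26−8)/6)² = 9.000
te_Task 9 = (13 + 4·14 + 15)/6 = 84/6 = 14; σ²_Task 9 = ((15−13)/6)² = 0.111
te_Task 10 = (8 + 4·14 + 26)/6 = 90/6 = 15; σ²_Task 10 = ((26−8)/6)² = 9.000

Forward pass:
ES_Task 1 = 0; EF_Task 1 = 6
ES_Task 2 = 0; EF_Task 2 = 13
ES_Task 3 = 0; EF_Task 3 = 6
ES_Task 4 = max(EF_Task 1=6, EF_Task 3=6) = 6; EF_Task 4 = 6+6 = 12
ES_Task 5 = 6; EF_Task 5 = 6+3 = 9
ES_Task 6 = 13; EF_Task 6 = 13+9 = 22
ES_Task 7 = max(EF_Task 1=6, EF_Task 4=12) = 12; EF_Task 7 = 12+13 = 25
ES_Task 8 = 6; EF_Task 8 = 6+15 = 21
ES_Task 9 = 21; EF_Task 9 = 21+14 = 35
ES_Task 10 = max(EF_Task 5=9, EF_Task 6=22, EF_Task 7=25, EF_Task 9=35) = 35; EF_Task 10 = 35+15 = 50
Expected project duration μ = 50 days. Critical path: Task 3 → Task 8 → Task 9 → Task 10.

Variance along critical path = 1.778 + 9.000 + 0.111 + 9.000 = 19.889; σ = √19.889 = 4.460 days.
Z = (59 − 50) / 4.460 = 2.018
P(T ≤ 59) = Φ(2.018) ≈ 0.978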